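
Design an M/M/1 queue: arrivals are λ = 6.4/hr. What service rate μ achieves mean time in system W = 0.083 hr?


W = 1/(μ−λ) ⇒ μ − λ = 1/W = 1/0.083 = 12.0482
μ = λ + 1/W = 6.4 + 12.0482 = 18.4482 per hr

Final: 18.4482 /hr


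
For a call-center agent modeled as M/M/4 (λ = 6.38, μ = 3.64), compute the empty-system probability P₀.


a = λ/μ = 6.38/3.64 = 1.7527; ρ = a/c = 0.4382
Σ_{k=0}^{3} a^k/k! (terms k=0..3) = 1.00000 + 1.75275 + 1.53606 + 0.89744 = 5.18625
Tail: a^4/(4!(1−ρ)) = 9.43794/(24·0.5618) = 0.69996
P₀ = 1/(5.18625 + 0.69996) = 1/5.88621 = 0.169889

Final: 0.169889


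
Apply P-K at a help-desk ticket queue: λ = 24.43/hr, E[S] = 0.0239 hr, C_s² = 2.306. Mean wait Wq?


ρ = λ·E[S] = 24.43·0.0239 = 0.5839
E[S²] = E[S]²(1+C_s²) = 0.0239²·(1+2.306) = 0.001888
Wq = λ·E[S²]/(2(1−ρ)) = 24.43·0.001888/(2·0.4161) = 0.05543 hr

Final: 0.05543 hr


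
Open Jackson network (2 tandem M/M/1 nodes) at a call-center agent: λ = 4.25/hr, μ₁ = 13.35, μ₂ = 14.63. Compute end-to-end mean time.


Each node sees arrival rate λ = 4.25/hr (tandem ⇒ throughput preserved).
W₁ = 1/(μ₁−λ) = 1/(13.35−4.25) = 0.10989 hr
W₂ = 1/(μ₂−λ) = 1/(14.63−4.25) = 0.09634 hr
W_total = W₁ + W₂ = 0.10989 + 0.09634 = 0.20623 hr

Final: 0.20623 hr


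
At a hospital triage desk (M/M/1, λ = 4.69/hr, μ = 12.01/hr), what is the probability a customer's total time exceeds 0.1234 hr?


W ~ Exponential(μ−λ) for M/M/1.
μ − λ = 12.01 − 4.69 = 7.3200
P(W > t) = e^{−(μ−λ)t} = e^{−0.9033} = 0.405235

Final: 0.405235


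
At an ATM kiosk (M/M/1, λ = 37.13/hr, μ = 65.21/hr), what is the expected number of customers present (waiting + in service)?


ρ = λ/μ = 37.13/65.21 = 0.5694
L = ρ/(1−ρ) = 0.5694/(1 − 0.5694) = 0.5694/0.4306 = 1.3223

Final: 1.3223


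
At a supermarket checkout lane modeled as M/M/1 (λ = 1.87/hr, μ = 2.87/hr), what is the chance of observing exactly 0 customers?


ρ = 1.87/2.87 = 0.6516
P_n = (1−ρ)·ρ^n = (1 − 0.6516)·0.6516^0 = 0.3484·1.000000 = 0.348432

Final: 0.348432


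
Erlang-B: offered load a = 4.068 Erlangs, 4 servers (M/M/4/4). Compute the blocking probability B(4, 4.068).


B(c,a) = (a^c/c!) / Σ_{k=0}^{c} a^k/k!
a^4/4! = 11.410707
Σ terms (k=0..4): 1.00000 + 4.06800 + 8.27431 + 11.21997 + 11.41071 = 35.972986
B = 11.410707/35.972986 = 0.317202

Final: 0.317202


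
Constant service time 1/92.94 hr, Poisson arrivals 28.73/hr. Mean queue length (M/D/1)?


ρ = 28.73/92.94 = 0.3091
M/D/1: Lq = ρ²/(2(1−ρ)) = 0.09556/(2·0.6909) = 0.06916

Final: 0.06916


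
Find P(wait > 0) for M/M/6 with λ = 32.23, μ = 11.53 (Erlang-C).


a = λ/μ = 2.7953; ρ = a/6 = 0.4659
P₀ = 0.060425 (from M/M/c formula)
C(c,a) = [a^c/(c!(1−ρ))]·P₀ = [477.07426/(720·0.5341)]·0.060425
= 1.24057·0.060425 = 0.074962

Final: 0.074962


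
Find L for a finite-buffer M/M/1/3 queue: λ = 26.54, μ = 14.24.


ρ = 26.54/14.24 = 1.8638
L = ρ[1 − (K+1)ρ^K + Kρ^(K+1)] / [(1−ρ)(1−ρ^(K+1))]
Numerator: 1.8638·(1 − 4·6.474001 + 3·12.066011) = 21.064312
Denominator: (-0.8638)·(-11.066011) = 9.558422
L = 21.064312/9.558422 = 2.2037

Final: 2.2037


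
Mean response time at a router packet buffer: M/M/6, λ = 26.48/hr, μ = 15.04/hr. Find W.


a = 1.7606; ρ = 0.2934; P₀ = 0.171819
Lq = P₀·a^c·ρ/(c!(1−ρ)²) = 0.004178
Wq = Lq/λ = 0.004178/26.48 = 0.0001578 hr
W = Wq + 1/μ = 0.0001578 + 0.06649 = 0.06665 hr

Final: 0.06665 hr


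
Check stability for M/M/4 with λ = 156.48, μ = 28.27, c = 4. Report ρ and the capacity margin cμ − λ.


Total capacity cμ = 4·28.27 = 113.08/hr
ρ = λ/(cμ) = 156.48/113.08 = 1.3838
Stable ⇔ ρ < 1: NO
Spare capacity = cμ − λ = 113.08 − 156.48 = -43.40/hr

Final: ρ = 1.3838; unstable; margin = -43.40/hr


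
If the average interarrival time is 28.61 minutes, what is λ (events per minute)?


λ = 1/(interarrival time) in consistent units.
1 minute = 1 min, so λ = 1/28.61 = 0.03495 per minute

Final: 0.03495 /min


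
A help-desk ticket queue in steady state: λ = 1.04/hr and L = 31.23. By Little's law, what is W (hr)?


W = L/λ = 31.23/1.04 = 30.0288 hr

Final: 30.0288 hr


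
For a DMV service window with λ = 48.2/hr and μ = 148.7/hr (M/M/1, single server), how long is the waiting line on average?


ρ = 48.2/148.7 = 0.3241
Lq = ρ²/(1−ρ) = 0.1051/0.6759 = 0.1555

Final: 0.1555


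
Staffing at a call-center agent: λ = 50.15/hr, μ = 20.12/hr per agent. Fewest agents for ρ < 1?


Stability requires cμ > λ ⇔ c > λ/μ.
λ/μ = 50.15/20.12 = 2.4925
Minimum integer c = ⌊2.4925⌋ + 1 = 3
Check: 3·20.12 = 60.36 > 50.15, while 2·20.12 = 40.24 ≤ 50.15

Final: 3 servers


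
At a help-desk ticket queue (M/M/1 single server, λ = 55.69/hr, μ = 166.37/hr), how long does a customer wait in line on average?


ρ = 55.69/166.37 = 0.3347
Wq = ρ/(μ−λ) = 0.3347/(166.37 − 55.69) = 0.3347/110.68 = 0.003024 hr

Final: 0.003024 hr


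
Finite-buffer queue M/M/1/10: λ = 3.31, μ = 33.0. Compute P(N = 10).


ρ = λ/μ = 3.31/33.0 = 0.1003
P_K = (1−ρ)ρ^K/(1−ρ^(K+1)) = (0.8997·1.031e-10)/(1 − 1.034e-11)
= 9.273e-11/1.000000 = 9.273e-11

Final: 9.273e-11


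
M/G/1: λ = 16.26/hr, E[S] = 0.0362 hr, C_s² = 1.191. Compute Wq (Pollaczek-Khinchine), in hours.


ρ = λ·E[S] = 16.26·0.0362 = 0.5886
E[S²] = E[S]²(1+C_s²) = 0.0362²·(1+1.191) = 0.002871
Wq = λ·E[S²]/(2(1−ρ)) = 16.26·0.002871/(2·0.4114) = 0.05674 hr

Final: 0.05674 hr


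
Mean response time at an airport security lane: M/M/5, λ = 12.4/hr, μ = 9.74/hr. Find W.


a = 1.2731; ρ = 0.2546; P₀ = 0.279780
Lq = P₀·a^c·ρ/(c!(1−ρ)²) = 0.003573
Wq = Lq/λ = 0.003573/12.4 = 0.0002882 hr
W = Wq + 1/μ = 0.0002882 + 0.10267 = 0.10296 hr

Final: 0.10296 hr


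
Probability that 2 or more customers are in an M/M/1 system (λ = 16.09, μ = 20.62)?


ρ = 16.09/20.62 = 0.7803
P(N ≥ n) = ρ^n = 0.7803^2 = 0.608884

Final: 0.608884


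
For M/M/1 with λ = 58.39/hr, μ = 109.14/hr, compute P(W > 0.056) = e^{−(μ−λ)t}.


W ~ Exponential(μ−λ) for M/M/1.
μ − λ = 109.14 − 58.39 = 50.7500
P(W > t) = e^{−(μ−λ)t} = e^{−2.8420} = 0.058309

Final: 0.058309


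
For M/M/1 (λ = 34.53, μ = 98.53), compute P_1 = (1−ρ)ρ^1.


ρ = 34.53/98.53 = 0.3505
P_n = (1−ρ)·ρ^n = (1 − 0.3505)·0.3505^1 = 0.6495·0.350452 = 0.227635

Final: 0.227635


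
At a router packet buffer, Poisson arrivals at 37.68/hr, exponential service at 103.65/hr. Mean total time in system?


W = 1/(μ−λ) = 1/(103.65 − 37.68) = 1/65.97 = 0.01516 hr

Final: 0.01516 hr


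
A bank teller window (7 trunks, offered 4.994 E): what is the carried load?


B(7,4.994) = 0.120142 (Erlang-B)
Carried load = a(1 − B) = 4.994·(1 − 0.120142) = 4.994·0.879858 = 4.3940 E

Final: 4.3940 Erlangs


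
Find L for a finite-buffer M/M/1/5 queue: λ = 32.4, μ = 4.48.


ρ = 32.4/4.48 = 7.2321
L = ρ[1 − (K+1)ρ^K + Kρ^(K+1)] / [(1−ρ)(1−ρ^(K+1))]
Numerator: 7.2321·(1 − 6·19784.951092 + 5·143087.592721) = 4315631.234030
Denominator: (-6.2321)·(-143086.592721) = 891736.086779
L = 4315631.234030/891736.086779 = 4.8396

Final: 4.8396


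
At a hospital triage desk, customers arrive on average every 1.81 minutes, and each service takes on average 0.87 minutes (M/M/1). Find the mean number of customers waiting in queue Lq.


λ = 60/1.81 = 33.1492 /hr
μ = 60/0.87 = 68.9655 /hr
ρ = λ/μ = 33.1492/68.9655 = 0.4807
Lq = ρ²/(1−ρ) = 0.2310/0.5193 = 0.4449

Final: 0.4449


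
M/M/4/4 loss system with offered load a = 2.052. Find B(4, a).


B(c,a) = (a^c/c!) / Σ_{k=0}^{c} a^k/k!
a^4/4! = 0.738751
Σ terms (k=0..4): 1.00000 + 2.05200 + 2.10535 + 1.44006 + 0.73875 = 7.336164
B = 0.738751/7.336164 = 0.100700

Final: 0.100700


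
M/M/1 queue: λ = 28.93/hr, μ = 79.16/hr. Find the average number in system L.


ρ = λ/μ = 28.93/79.16 = 0.3655
L = ρ/(1−ρ) = 0.3655/(1 − 0.3655) = 0.3655/0.6345 = 0.5760

Final: 0.5760


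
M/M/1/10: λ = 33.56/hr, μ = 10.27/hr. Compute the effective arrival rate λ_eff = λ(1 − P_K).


ρ = 3.2678; P_K = (1−ρ)ρ^10/(1−ρ^11) = 0.693982
λ_eff = λ(1 − P_K) = 33.56·(1 − 0.693982) = 33.56·0.306018 = 10.2699 /hr

Final: 10.2699 /hr


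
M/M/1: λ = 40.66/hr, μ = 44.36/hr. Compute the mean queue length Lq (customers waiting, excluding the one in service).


ρ = 40.66/44.36 = 0.9166
Lq = ρ²/(1−ρ) = 0.8401/0.08341 = 10.0726

Final: 10.0726


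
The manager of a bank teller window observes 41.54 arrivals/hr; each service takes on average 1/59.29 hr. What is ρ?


ρ = λ/μ = 41.54/59.29 = 0.7006

Final: 0.7006


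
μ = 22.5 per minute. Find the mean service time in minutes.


Mean service time = 1/μ = 1/22.5 minute = 0.04444 minute
In minutes: 0.04444 × 1 = 0.04444 min

Final: 0.04444 min


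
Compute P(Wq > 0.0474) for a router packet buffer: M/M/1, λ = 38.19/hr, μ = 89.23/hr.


ρ = 38.19/89.23 = 0.4280
P(Wq > t) = ρ·e^{−(μ−λ)t} = 0.4280·e^{−2.4193}
= 0.4280·0.088984 = 0.038085

Final: 0.038085


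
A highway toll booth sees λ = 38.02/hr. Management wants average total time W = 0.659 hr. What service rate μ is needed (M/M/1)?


W = 1/(μ−λ) ⇒ μ − λ = 1/W = 1/0.659 = 1.5175
μ = λ + 1/W = 38.02 + 1.5175 = 39.5375 per hr

Final: 39.5375 /hr


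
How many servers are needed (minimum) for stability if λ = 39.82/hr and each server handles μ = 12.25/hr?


Stability requires cμ > λ ⇔ c > λ/μ.
λ/μ = 39.82/12.25 = 3.2506
Minimum integer c = ⌊3.2506⌋ + 1 = 4
Check: 4·12.25 = 49.00 > 39.82, while 3·12.25 = 36.75 ≤ 39.82

Final: 4 servers


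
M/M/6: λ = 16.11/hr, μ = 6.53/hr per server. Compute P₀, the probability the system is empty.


a = λ/μ = 16.11/6.53 = 2.4671; ρ = a/c = 0.4112
Σ_{k=0}^{5} a^k/k! (terms k=0..5) = 1.00000 + 2.46708 + 3.04323 + 2.50263 + 1.54354 + 0.76161 = 11.31808
Tail: a^6/(6!(1−ρ)) = 225.47280/(720·0.5888) = 0.53184
P₀ = 1/(11.31808 + 0.53184) = 1/11.84991 = 0.084389

Final: 0.084389


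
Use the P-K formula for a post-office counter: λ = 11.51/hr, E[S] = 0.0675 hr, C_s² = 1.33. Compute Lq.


ρ = λ·E[S] = 11.51·0.0675 = 0.7769
Lq = ρ²(1+C_s²)/(2(1−ρ)) = 0.6036·(1+1.33)/(2·0.2231)
= 0.6036·2.3300/0.4461 = 3.15234

Final: 3.15234


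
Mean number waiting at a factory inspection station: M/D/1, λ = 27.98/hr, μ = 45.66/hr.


ρ = 27.98/45.66 = 0.6128
M/D/1: Lq = ρ²/(2(1−ρ)) = 0.3755/(2·0.3872) = 0.48489

Final: 0.48489


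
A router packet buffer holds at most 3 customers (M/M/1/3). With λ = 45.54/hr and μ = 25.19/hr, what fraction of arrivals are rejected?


ρ = λ/μ = 45.54/25.19 = 1.8079
P_K = (1−ρ)ρ^K/(1−ρ^(K+1)) = (-0.8079·5.908736)/(1 − 10.682169)
= -4.773433/-9.682169 = 0.493013

Final: 0.493013


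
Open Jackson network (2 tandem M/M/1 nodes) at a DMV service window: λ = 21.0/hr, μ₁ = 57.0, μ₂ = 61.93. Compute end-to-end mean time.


Each node sees arrival rate λ = 21.0/hr (tandem ⇒ throughput preserved).
W₁ = 1/(μ₁−λ) = 1/(57.0−21.0) = 0.02778 hr
W₂ = 1/(μ₂−λ) = 1/(61.93−21.0) = 0.02443 hr
W_total = W₁ + W₂ = 0.02778 + 0.02443 = 0.05221 hr

Final: 0.05221 hr


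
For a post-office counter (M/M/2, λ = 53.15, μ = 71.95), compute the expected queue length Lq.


a = λ/μ = 0.7387; ρ = a/2 = 0.3694
P₀ = 0.460543
Lq = P₀·a^c·ρ / (c!·(1−ρ)²) = 0.460543·0.54569·0.3694/(2·0.39771)
= 0.11670

Final: 0.11670


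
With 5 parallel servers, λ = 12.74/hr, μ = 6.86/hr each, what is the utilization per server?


ρ = λ/(cμ) = 12.74/(5·6.86) = 12.74/34.30 = 0.3714

Final: 0.3714


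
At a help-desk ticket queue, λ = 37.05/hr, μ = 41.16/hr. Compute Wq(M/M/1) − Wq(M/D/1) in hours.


ρ = 37.05/41.16 = 0.9001
Wq(M/M/1) = ρ/(μ−λ) = 0.9001/4.11 = 0.21901 hr
Wq(M/D/1) = ρ/(2(μ−λ)) = 0.10951 hr
Savings = 0.21901 − 0.10951 = 0.10951 hr

Final: 0.10951 hr


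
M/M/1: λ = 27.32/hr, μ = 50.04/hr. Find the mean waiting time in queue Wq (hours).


ρ = 27.32/50.04 = 0.5460
Wq = ρ/(μ−λ) = 0.5460/(50.04 − 27.32) = 0.5460/22.72 = 0.02403 hr

Final: 0.02403 hr


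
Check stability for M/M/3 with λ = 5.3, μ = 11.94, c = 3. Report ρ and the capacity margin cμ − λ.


Total capacity cμ = 3·11.94 = 35.82/hr
ρ = λ/(cμ) = 5.3/35.82 = 0.1480
Stable ⇔ ρ < 1: YES
Spare capacity = cμ − λ = 35.82 − 5.3 = 30.52/hr

Final: ρ = 0.1480; stable; margin = 30.52/hr


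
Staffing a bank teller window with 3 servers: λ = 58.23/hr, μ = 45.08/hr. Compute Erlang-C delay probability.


a = λ/μ = 1.2917; ρ = a/3 = 0.4306
P₀ = 0.266187 (from M/M/c formula)
C(c,a) = [a^c/(c!(1−ρ))]·P₀ = [2.15521/(6·0.5694)]·0.266187
= 0.63081·0.266187 = 0.167912

Final: 0.167912


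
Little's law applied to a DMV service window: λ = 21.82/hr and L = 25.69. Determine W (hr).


W = L/λ = 25.69/21.82 = 1.1774 hr

Final: 1.1774 hr


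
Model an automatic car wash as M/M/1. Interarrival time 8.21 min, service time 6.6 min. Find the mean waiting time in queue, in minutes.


λ = 60/8.21 = 7.3082 /hr
μ = 60/6.6 = 9.0909 /hr
ρ = λ/μ = 7.3082/9.0909 = 0.8039
Wq = ρ/(μ−λ) = 0.8039/(9.0909−7.3082) = 0.45093 hr
In minutes: 0.45093·60 = 27.056 min

Final: 27.056 min


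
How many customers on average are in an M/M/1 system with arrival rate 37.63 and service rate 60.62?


ρ = λ/μ = 37.63/60.62 = 0.6208
L = ρ/(1−ρ) = 0.6208/(1 − 0.6208) = 0.6208/0.3792 = 1.6368

Final: 1.6368


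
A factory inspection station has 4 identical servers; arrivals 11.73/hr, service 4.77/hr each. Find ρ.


ρ = λ/(cμ) = 11.73/(4·4.77) = 11.73/19.08 = 0.6148

Final: 0.6148


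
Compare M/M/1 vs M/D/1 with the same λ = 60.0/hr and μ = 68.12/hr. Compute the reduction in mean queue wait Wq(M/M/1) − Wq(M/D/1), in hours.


ρ = 60.0/68.12 = 0.8808
Wq(M/M/1) = ρ/(μ−λ) = 0.8808/8.12 = 0.10847 hr
Wq(M/D/1) = ρ/(2(μ−λ)) = 0.05424 hr
Savings = 0.10847 − 0.05424 = 0.05424 hr

Final: 0.05424 hr


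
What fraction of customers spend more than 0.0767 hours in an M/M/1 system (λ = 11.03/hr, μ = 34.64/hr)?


W ~ Exponential(μ−λ) for M/M/1.
μ − λ = 34.64 − 11.03 = 23.6100
P(W > t) = e^{−(μ−λ)t} = e^{−1.8109} = 0.163509

Final: 0.163509


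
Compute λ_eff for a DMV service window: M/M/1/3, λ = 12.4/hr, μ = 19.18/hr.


ρ = 0.6465; P_K = (1−ρ)ρ^3/(1−ρ^4) = 0.115741
λ_eff = λ(1 − P_K) = 12.4·(1 − 0.115741) = 12.4·0.884259 = 10.9648 /hr

Final: 10.9648 /hr


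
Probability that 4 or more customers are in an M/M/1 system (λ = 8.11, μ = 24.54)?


ρ = 8.11/24.54 = 0.3305
P(N ≥ n) = ρ^n = 0.3305^4 = 0.011928

Final: 0.011928


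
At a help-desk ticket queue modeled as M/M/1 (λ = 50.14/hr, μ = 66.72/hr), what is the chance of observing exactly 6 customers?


ρ = 50.14/66.72 = 0.7515
P_n = (1−ρ)·ρ^n = (1 − 0.7515)·0.7515^6 = 0.2485·0.180123 = 0.044761

Final: 0.044761


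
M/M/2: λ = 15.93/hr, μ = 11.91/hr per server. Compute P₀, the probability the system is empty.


a = λ/μ = 15.93/11.91 = 1.3375; ρ = a/c = 0.6688
Σ_{k=0}^{1} a^k/k! (terms k=0..1) = 1.00000 + 1.33753 = 2.33753
Tail: a^2/(2!(1−ρ)) = 1.78899/(2·0.3312) = 2.70049
P₀ = 1/(2.33753 + 2.70049) = 1/5.03802 = 0.198491

Final: 0.198491


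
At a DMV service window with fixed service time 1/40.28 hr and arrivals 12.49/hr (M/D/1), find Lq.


ρ = 12.49/40.28 = 0.3101
M/D/1: Lq = ρ²/(2(1−ρ)) = 0.09615/(2·0.6899) = 0.06968

Final: 0.06968


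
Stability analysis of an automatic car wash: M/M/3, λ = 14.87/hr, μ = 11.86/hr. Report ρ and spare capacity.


Total capacity cμ = 3·11.86 = 35.58/hr
ρ = λ/(cμ) = 14.87/35.58 = 0.4179
Stable ⇔ ρ < 1: YES
Spare capacity = cμ − λ = 35.58 − 14.87 = 20.71/hr

Final: ρ = 0.4179; stable; margin = 20.71/hr


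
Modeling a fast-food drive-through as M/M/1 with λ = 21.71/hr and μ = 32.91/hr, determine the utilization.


ρ = λ/μ = 21.71/32.91 = 0.6597

Final: 0.6597


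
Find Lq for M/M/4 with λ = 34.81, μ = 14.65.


a = λ/μ = 2.3761; ρ = a/4 = 0.5940
P₀ = 0.085423
Lq = P₀·a^c·ρ / (c!·(1−ρ)²) = 0.085423·31.87613·0.5940/(24·0.16481)
= 0.40892

Final: 0.40892


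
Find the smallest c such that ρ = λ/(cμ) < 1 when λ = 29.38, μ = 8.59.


Stability requires cμ > λ ⇔ c > λ/μ.
λ/μ = 29.38/8.59 = 3.4203
Minimum integer c = ⌊3.4203⌋ + 1 = 4
Check: 4·8.59 = 34.36 > 29.38, while 3·8.59 = 25.77 ≤ 29.38

Final: 4 servers


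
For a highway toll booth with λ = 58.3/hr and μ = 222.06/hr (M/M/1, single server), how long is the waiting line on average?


ρ = 58.3/222.06 = 0.2625
Lq = ρ²/(1−ρ) = 0.06893/0.7375 = 0.09347

Final: 0.09347


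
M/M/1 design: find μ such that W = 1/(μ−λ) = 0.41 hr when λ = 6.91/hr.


W = 1/(μ−λ) ⇒ μ − λ = 1/W = 1/0.41 = 2.4390
μ = λ + 1/W = 6.91 + 2.4390 = 9.3490 per hr

Final: 9.3490 /hr


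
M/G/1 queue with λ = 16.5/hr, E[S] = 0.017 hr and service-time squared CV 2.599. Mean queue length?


ρ = λ·E[S] = 16.5·0.017 = 0.2805
Lq = ρ²(1+C_s²)/(2(1−ρ)) = 0.07868·(1+2.599)/(2·0.7195)
= 0.07868·3.5990/1.4390 = 0.19678

Final: 0.19678


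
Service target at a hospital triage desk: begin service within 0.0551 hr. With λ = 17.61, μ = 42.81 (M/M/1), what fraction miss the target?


ρ = 17.61/42.81 = 0.4114
P(Wq > t) = ρ·e^{−(μ−λ)t} = 0.4114·e^{−1.3885}
= 0.4114·0.249444 = 0.102609

Final: 0.102609


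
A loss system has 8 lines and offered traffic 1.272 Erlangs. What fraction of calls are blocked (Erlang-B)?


B(c,a) = (a^c/c!) / Σ_{k=0}^{c} a^k/k!
a^8/8! = 0.0001700
Σ terms (k=0..8): 1.00000 + 1.27200 + 0.80899 + 0.34301 + 0.10908 + 0.02775 + 0.005883 + 0.001069 + 0.0001700 = 3.567954
B = 0.0001700/3.567954 = 0.00004764

Final: 0.00004764


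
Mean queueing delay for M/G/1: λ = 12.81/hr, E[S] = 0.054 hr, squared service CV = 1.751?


ρ = λ·E[S] = 12.81·0.054 = 0.6917
E[S²] = E[S]²(1+C_s²) = 0.054²·(1+1.751) = 0.008022
Wq = λ·E[S²]/(2(1−ρ)) = 12.81·0.008022/(2·0.3083) = 0.16668 hr

Final: 0.16668 hr


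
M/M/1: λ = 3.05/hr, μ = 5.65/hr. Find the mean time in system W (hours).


W = 1/(μ−λ) = 1/(5.65 − 3.05) = 1/2.60 = 0.3846 hr

Final: 0.3846 hr


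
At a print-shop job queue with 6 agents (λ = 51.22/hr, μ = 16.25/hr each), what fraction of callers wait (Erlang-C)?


a = λ/μ = 3.1520; ρ = a/6 = 0.5253
P₀ = 0.041817 (from M/M/c formula)
C(c,a) = [a^c/(c!(1−ρ))]·P₀ = [980.65727/(720·0.4747)]·0.041817
= 2.86943·0.041817 = 0.119991

Final: 0.119991


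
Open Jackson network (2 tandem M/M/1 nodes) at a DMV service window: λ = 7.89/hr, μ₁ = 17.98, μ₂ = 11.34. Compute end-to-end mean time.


Each node sees arrival rate λ = 7.89/hr (tandem ⇒ throughput preserved).
W₁ = 1/(μ₁−λ) = 1/(17.98−7.89) = 0.09911 hr
W₂ = 1/(μ₂−λ) = 1/(11.34−7.89) = 0.28986 hr
W_total = W₁ + W₂ = 0.09911 + 0.28986 = 0.38896 hr

Final: 0.38896 hr


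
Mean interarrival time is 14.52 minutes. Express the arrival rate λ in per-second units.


λ = 1/(interarrival time) in consistent units.
1 second = 0.0166667 min, so λ = 0.0166667/14.52 = 0.001148 per second

Final: 0.001148 /sec


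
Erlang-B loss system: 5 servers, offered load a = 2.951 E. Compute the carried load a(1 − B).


B(5,2.951) = 0.105884 (Erlang-B)
Carried load = a(1 − B) = 2.951·(1 − 0.105884) = 2.951·0.894116 = 2.6385 E

Final: 2.6385 Erlangs


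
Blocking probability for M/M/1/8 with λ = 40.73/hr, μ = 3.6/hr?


ρ = λ/μ = 40.73/3.6 = 11.3139
P_K = (1−ρ)ρ^K/(1−ρ^(K+1)) = (-10.3139·268469698.175163)/(1 − 3037436335.187326)
= -2768966637.012163/-3037436334.187326 = 0.911613

Final: 0.911613


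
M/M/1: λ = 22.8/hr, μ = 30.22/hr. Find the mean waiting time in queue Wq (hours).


ρ = 22.8/30.22 = 0.7545
Wq = ρ/(μ−λ) = 0.7545/(30.22 − 22.8) = 0.7545/7.42 = 0.1017 hr

Final: 0.1017 hr


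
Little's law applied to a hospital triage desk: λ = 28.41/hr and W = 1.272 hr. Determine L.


L = λW = 28.41·1.272 = 36.1375

Final: 36.1375


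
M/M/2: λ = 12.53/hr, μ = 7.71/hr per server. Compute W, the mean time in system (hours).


a = 1.6252; ρ = 0.8126; P₀ = 0.103399
Lq = P₀·a^c·ρ/(c!(1−ρ)²) = 3.15878
Wq = Lq/λ = 3.15878/12.53 = 0.25210 hr
W = Wq + 1/μ = 0.25210 + 0.12970 = 0.38180 hr

Final: 0.38180 hr


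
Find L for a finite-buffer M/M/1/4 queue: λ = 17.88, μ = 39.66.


ρ = 17.88/39.66 = 0.4508
L = ρ[1 − (K+1)ρ^K + Kρ^(K+1)] / [(1−ρ)(1−ρ^(K+1))]
Numerator: 0.4508·(1 − 5·0.041310 + 4·0.018624) = 0.391297
Denominator: (0.5492)·(0.981376) = 0.538940
L = 0.391297/0.538940 = 0.7260

Final: 0.7260


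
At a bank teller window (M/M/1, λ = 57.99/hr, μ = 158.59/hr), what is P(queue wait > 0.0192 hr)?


ρ = 57.99/158.59 = 0.3657
P(Wq > t) = ρ·e^{−(μ−λ)t} = 0.3657·e^{−1.9315}
= 0.3657·0.144928 = 0.052994

Final: 0.052994


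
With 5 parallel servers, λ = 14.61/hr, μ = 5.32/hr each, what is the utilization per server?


ρ = λ/(cμ) = 14.61/(5·5.32) = 14.61/26.60 = 0.5492

Final: 0.5492


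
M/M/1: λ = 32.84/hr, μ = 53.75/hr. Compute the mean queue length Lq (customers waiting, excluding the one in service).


ρ = 32.84/53.75 = 0.6110
Lq = ρ²/(1−ρ) = 0.3733/0.3890 = 0.9596

Final: 0.9596


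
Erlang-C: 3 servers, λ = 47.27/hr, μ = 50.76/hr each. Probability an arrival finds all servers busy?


a = λ/μ = 0.9312; ρ = a/3 = 0.3104
P₀ = 0.390619 (from M/M/c formula)
C(c,a) = [a^c/(c!(1−ρ))]·P₀ = [0.80759/(6·0.6896)]·0.390619
= 0.19519·0.390619 = 0.076244

Final: 0.076244


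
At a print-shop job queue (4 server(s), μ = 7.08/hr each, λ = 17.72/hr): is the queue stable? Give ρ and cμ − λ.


Total capacity cμ = 4·7.08 = 28.32/hr
ρ = λ/(cμ) = 17.72/28.32 = 0.6257
Stable ⇔ ρ < 1: YES
Spare capacity = cμ − λ = 28.32 − 17.72 = 10.60/hr

Final: ρ = 0.6257; stable; margin = 10.60/hr


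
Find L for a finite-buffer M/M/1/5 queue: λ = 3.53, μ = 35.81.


ρ = 3.53/35.81 = 0.09858
L = ρ[1 − (K+1)ρ^K + Kρ^(K+1)] / [(1−ρ)(1−ρ^(K+1))]
Numerator: 0.09858·(1 − 6·0.000009308 + 5·0.0000009175) = 0.098571
Denominator: (0.9014)·(0.999999) = 0.901423
L = 0.098571/0.901423 = 0.1094

Final: 0.1094


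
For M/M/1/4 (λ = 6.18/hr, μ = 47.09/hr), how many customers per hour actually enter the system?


ρ = 0.1312; P_K = (1−ρ)ρ^4/(1−ρ^5) = 0.0002577
λ_eff = λ(1 − P_K) = 6.18·(1 − 0.0002577) = 6.18·0.999742 = 6.1784 /hr

Final: 6.1784 /hr


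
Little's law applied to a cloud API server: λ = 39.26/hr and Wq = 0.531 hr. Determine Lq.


Lq = λWq = 39.26·0.531 = 20.8471

Final: 20.8471


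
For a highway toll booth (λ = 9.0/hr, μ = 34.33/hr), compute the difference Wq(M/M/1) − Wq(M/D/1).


ρ = 9.0/34.33 = 0.2622
Wq(M/M/1) = ρ/(μ−λ) = 0.2622/25.33 = 0.01035 hr
Wq(M/D/1) = ρ/(2(μ−λ)) = 0.005175 hr
Savings = 0.01035 − 0.005175 = 0.005175 hr

Final: 0.005175 hr


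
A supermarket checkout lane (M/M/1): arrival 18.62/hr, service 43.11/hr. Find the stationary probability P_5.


ρ = 18.62/43.11 = 0.4319
P_n = (1−ρ)·ρ^n = (1 − 0.4319)·0.4319^5 = 0.5681·0.015032 = 0.008539

Final: 0.008539


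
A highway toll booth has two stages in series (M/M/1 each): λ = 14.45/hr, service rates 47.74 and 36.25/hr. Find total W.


Each node sees arrival rate λ = 14.45/hr (tandem ⇒ throughput preserved).
W₁ = 1/(μ₁−λ) = 1/(47.74−14.45) = 0.03004 hr
W₂ = 1/(μ₂−λ) = 1/(36.25−14.45) = 0.04587 hr
W_total = W₁ + W₂ = 0.03004 + 0.04587 = 0.07591 hr

Final: 0.07591 hr


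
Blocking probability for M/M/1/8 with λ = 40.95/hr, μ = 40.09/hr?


ρ = λ/μ = 40.95/40.09 = 1.0215
P_K = (1−ρ)ρ^K/(1−ρ^(K+1)) = (-0.02145·1.185067)/(1 − 1.210488)
= -0.025422/-0.210488 = 0.120775

Final: 0.120775


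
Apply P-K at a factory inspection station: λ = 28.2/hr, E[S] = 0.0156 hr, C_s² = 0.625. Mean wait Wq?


ρ = λ·E[S] = 28.2·0.0156 = 0.4399
E[S²] = E[S]²(1+C_s²) = 0.0156²·(1+0.625) = 0.0003955
Wq = λ·E[S²]/(2(1−ρ)) = 28.2·0.0003955/(2·0.5601) = 0.009956 hr

Final: 0.009956 hr


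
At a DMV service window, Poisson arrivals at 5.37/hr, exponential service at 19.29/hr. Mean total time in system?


W = 1/(μ−λ) = 1/(19.29 − 5.37) = 1/13.92 = 0.07184 hr

Final: 0.07184 hr


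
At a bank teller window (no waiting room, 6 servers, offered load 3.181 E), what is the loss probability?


B(c,a) = (a^c/c!) / Σ_{k=0}^{c} a^k/k!
a^6/6! = 1.438963
Σ terms (k=0..6): 1.00000 + 3.18100 + 5.05938 + 5.36463 + 4.26622 + 2.71417 + 1.43896 = 23.024365
B = 1.438963/23.024365 = 0.062497

Final: 0.062497


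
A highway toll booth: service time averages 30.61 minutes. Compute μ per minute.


μ = 1/(service time) in consistent units.
1 minute = 1 min, so μ = 1/30.61 = 0.03267 per minute

Final: 0.03267 /min


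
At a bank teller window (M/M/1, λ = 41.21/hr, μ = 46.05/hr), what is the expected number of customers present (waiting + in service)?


ρ = λ/μ = 41.21/46.05 = 0.8949
L = ρ/(1−ρ) = 0.8949/(1 − 0.8949) = 0.8949/0.1051 = 8.5145

Final: 8.5145


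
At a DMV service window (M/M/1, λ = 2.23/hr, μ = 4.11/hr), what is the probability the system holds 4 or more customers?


ρ = 2.23/4.11 = 0.5426
P(N ≥ n) = ρ^n = 0.5426^4 = 0.086667

Final: 0.086667


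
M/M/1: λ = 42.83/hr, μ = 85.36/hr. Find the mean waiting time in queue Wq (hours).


ρ = 42.83/85.36 = 0.5018
Wq = ρ/(μ−λ) = 0.5018/(85.36 − 42.83) = 0.5018/42.53 = 0.01180 hr

Final: 0.01180 hr


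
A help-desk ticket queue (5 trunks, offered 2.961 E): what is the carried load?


B(5,2.961) = 0.106732 (Erlang-B)
Carried load = a(1 − B) = 2.961·(1 − 0.106732) = 2.961·0.893268 = 2.6450 E

Final: 2.6450 Erlangs


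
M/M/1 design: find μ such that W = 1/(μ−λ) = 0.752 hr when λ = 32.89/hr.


W = 1/(μ−λ) ⇒ μ − λ = 1/W = 1/0.752 = 1.3298
μ = λ + 1/W = 32.89 + 1.3298 = 34.2198 per hr

Final: 34.2198 /hr


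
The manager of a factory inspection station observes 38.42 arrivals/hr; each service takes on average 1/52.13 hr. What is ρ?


ρ = λ/μ = 38.42/52.13 = 0.7370

Final: 0.7370


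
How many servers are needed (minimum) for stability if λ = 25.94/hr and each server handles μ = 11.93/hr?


Stability requires cμ > λ ⇔ c > λ/μ.
λ/μ = 25.94/11.93 = 2.1744
Minimum integer c = ⌊2.1744⌋ + 1 = 3
Check: 3·11.93 = 35.79 > 25.94, while 2·11.93 = 23.86 ≤ 25.94

Final: 3 servers


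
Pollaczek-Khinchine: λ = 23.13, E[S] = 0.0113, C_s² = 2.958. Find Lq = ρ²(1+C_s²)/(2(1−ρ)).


ρ = λ·E[S] = 23.13·0.0113 = 0.2614
Lq = ρ²(1+C_s²)/(2(1−ρ)) = 0.06831·(1+2.958)/(2·0.7386)
= 0.06831·3.9580/1.4773 = 0.18303

Final: 0.18303


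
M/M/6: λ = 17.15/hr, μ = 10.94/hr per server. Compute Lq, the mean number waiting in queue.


a = λ/μ = 1.5676; ρ = a/6 = 0.2613
P₀ = 0.208468
Lq = P₀·a^c·ρ / (c!·(1−ρ)²) = 0.208468·14.84160·0.2613/(720·0.54572)
= 0.002057

Final: 0.002057


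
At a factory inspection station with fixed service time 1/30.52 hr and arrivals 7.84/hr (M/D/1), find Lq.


ρ = 7.84/30.52 = 0.2569
M/D/1: Lq = ρ²/(2(1−ρ)) = 0.06599/(2·0.7431) = 0.04440

Final: 0.04440


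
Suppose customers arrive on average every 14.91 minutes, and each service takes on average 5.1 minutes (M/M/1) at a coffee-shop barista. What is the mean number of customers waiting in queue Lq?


λ = 60/14.91 = 4.0241 /hr
μ = 60/5.1 = 11.7647 /hr
ρ = λ/μ = 4.0241/11.7647 = 0.3421
Lq = ρ²/(1−ρ) = 0.1170/0.6579 = 0.1778

Final: 0.1778


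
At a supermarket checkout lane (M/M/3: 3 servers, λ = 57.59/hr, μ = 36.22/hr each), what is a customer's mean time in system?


a = 1.5900; ρ = 0.5300; P₀ = 0.189412
Lq = P₀·a^c·ρ/(c!(1−ρ)²) = 0.30446
Wq = Lq/λ = 0.30446/57.59 = 0.005287 hr
W = Wq + 1/μ = 0.005287 + 0.02761 = 0.03290 hr

Final: 0.03290 hr


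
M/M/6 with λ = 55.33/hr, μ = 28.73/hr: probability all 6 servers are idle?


a = λ/μ = 55.33/28.73 = 1.9259; ρ = a/c = 0.3210
Σ_{k=0}^{5} a^k/k! (terms k=0..5) = 1.00000 + 1.92586 + 1.85447 + 1.19048 + 0.57318 + 0.22077 = 6.76477
Tail: a^6/(6!(1−ρ)) = 51.02115/(720·0.6790) = 0.10436
P₀ = 1/(6.76477 + 0.10436) = 1/6.86913 = 0.145579

Final: 0.145579


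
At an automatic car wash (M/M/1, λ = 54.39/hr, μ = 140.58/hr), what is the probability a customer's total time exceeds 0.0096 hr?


W ~ Exponential(μ−λ) for M/M/1.
μ − λ = 140.58 − 54.39 = 86.1900
P(W > t) = e^{−(μ−λ)t} = e^{−0.8274} = 0.437174

Final: 0.437174


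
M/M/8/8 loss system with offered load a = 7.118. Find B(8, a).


B(c,a) = (a^c/c!) / Σ_{k=0}^{c} a^k/k!
a^8/8! = 163.434352
Σ terms (k=0..8): 1.00000 + 7.11800 + 25.33296 + 60.10667 + 106.95983 + 152.26801 + 180.64062 + 183.68570 + 163.43435 = 880.546143
B = 163.434352/880.546143 = 0.185606

Final: 0.185606


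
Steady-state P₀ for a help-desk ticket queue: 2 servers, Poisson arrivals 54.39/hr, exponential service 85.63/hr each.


a = λ/μ = 54.39/85.63 = 0.6352; ρ = a/c = 0.3176
Σ_{k=0}^{1} a^k/k! (terms k=0..1) = 1.00000 + 0.63517 = 1.63517
Tail: a^2/(2!(1−ρ)) = 0.40345/(2·0.6824) = 0.29560
P₀ = 1/(1.63517 + 0.29560) = 1/1.93078 = 0.517926

Final: 0.517926


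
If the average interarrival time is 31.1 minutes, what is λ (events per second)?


λ = 1/(interarrival time) in consistent units.
1 second = 0.0166667 min, so λ = 0.0166667/31.1 = 0.0005359 per second

Final: 0.0005359 /sec


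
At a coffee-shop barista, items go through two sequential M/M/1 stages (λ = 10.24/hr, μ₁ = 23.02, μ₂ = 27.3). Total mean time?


Each node sees arrival rate λ = 10.24/hr (tandem ⇒ throughput preserved).
W₁ = 1/(μ₁−λ) = 1/(23.02−10.24) = 0.07825 hr
W₂ = 1/(μ₂−λ) = 1/(27.3−10.24) = 0.05862 hr
W_total = W₁ + W₂ = 0.07825 + 0.05862 = 0.13686 hr

Final: 0.13686 hr


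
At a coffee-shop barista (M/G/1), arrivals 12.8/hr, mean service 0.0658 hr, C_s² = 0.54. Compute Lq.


ρ = λ·E[S] = 12.8·0.0658 = 0.8422
Lq = ρ²(1+C_s²)/(2(1−ρ)) = 0.7094·(1+0.54)/(2·0.1578)
= 0.7094·1.5400/0.3155 = 3.46231

Final: 3.46231


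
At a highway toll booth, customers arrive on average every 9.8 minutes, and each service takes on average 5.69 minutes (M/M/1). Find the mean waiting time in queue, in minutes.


λ = 60/9.8 = 6.1224 /hr
μ = 60/5.69 = 10.5448 /hr
ρ = λ/μ = 6.1224/10.5448 = 0.5806
Wq = ρ/(μ−λ) = 0.5806/(10.5448−6.1224) = 0.13129 hr
In minutes: 0.13129·60 = 7.877 min

Final: 7.877 min


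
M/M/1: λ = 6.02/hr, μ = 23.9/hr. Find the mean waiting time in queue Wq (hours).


ρ = 6.02/23.9 = 0.2519
Wq = ρ/(μ−λ) = 0.2519/(23.9 − 6.02) = 0.2519/17.88 = 0.01409 hr

Final: 0.01409 hr


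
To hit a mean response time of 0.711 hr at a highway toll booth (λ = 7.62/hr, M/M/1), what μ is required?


W = 1/(μ−λ) ⇒ μ − λ = 1/W = 1/0.711 = 1.4065
μ = λ + 1/W = 7.62 + 1.4065 = 9.0265 per hr

Final: 9.0265 /hr


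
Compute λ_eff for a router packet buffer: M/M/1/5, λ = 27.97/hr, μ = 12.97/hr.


ρ = 2.1565; P_K = (1−ρ)ρ^5/(1−ρ^6) = 0.541674
λ_eff = λ(1 − P_K) = 27.97·(1 − 0.541674) = 27.97·0.458326 = 12.8194 /hr

Final: 12.8194 /hr


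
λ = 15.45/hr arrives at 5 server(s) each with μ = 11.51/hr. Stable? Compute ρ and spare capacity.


Total capacity cμ = 5·11.51 = 57.55/hr
ρ = λ/(cμ) = 15.45/57.55 = 0.2685
Stable ⇔ ρ < 1: YES
Spare capacity = cμ − λ = 57.55 − 15.45 = 42.10/hr

Final: ρ = 0.2685; stable; margin = 42.10/hr


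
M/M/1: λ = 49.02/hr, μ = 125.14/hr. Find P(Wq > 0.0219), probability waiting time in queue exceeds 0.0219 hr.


ρ = 49.02/125.14 = 0.3917
P(Wq > t) = ρ·e^{−(μ−λ)t} = 0.3917·e^{−1.6670}
= 0.3917·0.188807 = 0.073960

Final: 0.073960


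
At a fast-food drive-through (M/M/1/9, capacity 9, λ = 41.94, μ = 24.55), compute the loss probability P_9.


ρ = λ/μ = 41.94/24.55 = 1.7084
P_K = (1−ρ)ρ^K/(1−ρ^(K+1)) = (-0.7084·123.934542)/(1 − 211.723613)
= -87.789071/-210.723613 = 0.416608

Final: 0.416608


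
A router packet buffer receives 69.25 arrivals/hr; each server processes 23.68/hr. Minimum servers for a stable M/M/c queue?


Stability requires cμ > λ ⇔ c > λ/μ.
λ/μ = 69.25/23.68 = 2.9244
Minimum integer c = ⌊2.9244⌋ + 1 = 3
Check: 3·23.68 = 71.04 > 69.25, while 2·23.68 = 47.36 ≤ 69.25

Final: 3 servers


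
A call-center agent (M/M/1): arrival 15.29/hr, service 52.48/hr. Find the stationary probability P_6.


ρ = 15.29/52.48 = 0.2913
P_n = (1−ρ)·ρ^n = (1 − 0.2913)·0.2913^6 = 0.7087·0.0006116 = 0.0004334

Final: 0.0004334


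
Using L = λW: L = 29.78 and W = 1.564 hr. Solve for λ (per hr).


λ = L/W = 29.78/1.564 = 19.0409 /hr

Final: 19.0409 /hr


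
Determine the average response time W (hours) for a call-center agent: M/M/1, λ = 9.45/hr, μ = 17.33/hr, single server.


W = 1/(μ−λ) = 1/(17.33 − 9.45) = 1/7.88 = 0.1269 hr

Final: 0.1269 hr


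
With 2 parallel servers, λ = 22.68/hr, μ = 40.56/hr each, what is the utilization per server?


ρ = λ/(cμ) = 22.68/(2·40.56) = 22.68/81.12 = 0.2796

Final: 0.2796


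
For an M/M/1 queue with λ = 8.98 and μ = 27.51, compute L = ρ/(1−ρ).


ρ = λ/μ = 8.98/27.51 = 0.3264
L = ρ/(1−ρ) = 0.3264/(1 − 0.3264) = 0.3264/0.6736 = 0.4846

Final: 0.4846


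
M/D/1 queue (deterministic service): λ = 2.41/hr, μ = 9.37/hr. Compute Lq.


ρ = 2.41/9.37 = 0.2572
M/D/1: Lq = ρ²/(2(1−ρ)) = 0.06615/(2·0.7428) = 0.04453

Final: 0.04453


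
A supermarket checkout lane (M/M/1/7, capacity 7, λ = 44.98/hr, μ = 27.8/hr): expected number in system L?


ρ = 44.98/27.8 = 1.6180
L = ρ[1 − (K+1)ρ^K + Kρ^(K+1)] / [(1−ρ)(1−ρ^(K+1))]
Numerator: 1.6180·(1 − 8·29.028366 + 7·46.967478) = 157.827087
Denominator: (-0.6180)·(-45.967478) = 28.407240
L = 157.827087/28.407240 = 5.5559

Final: 5.5559


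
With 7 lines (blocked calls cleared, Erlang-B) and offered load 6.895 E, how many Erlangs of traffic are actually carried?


B(7,6.895) = 0.242342 (Erlang-B)
Carried load = a(1 − B) = 6.895·(1 − 0.242342) = 6.895·0.757658 = 5.2240 E

Final: 5.2240 Erlangs


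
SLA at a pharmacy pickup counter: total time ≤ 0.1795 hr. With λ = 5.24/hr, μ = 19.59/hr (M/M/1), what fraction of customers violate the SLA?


W ~ Exponential(μ−λ) for M/M/1.
μ − λ = 19.59 − 5.24 = 14.3500
P(W > t) = e^{−(μ−λ)t} = e^{−2.5758} = 0.076091

Final: 0.076091


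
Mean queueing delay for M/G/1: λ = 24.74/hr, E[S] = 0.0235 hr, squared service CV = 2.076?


ρ = λ·E[S] = 24.74·0.0235 = 0.5814
E[S²] = E[S]²(1+C_s²) = 0.0235²·(1+2.076) = 0.001699
Wq = λ·E[S²]/(2(1−ρ)) = 24.74·0.001699/(2·0.4186) = 0.05020 hr

Final: 0.05020 hr


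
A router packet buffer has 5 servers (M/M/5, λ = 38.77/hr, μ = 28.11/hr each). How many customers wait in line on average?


a = λ/μ = 1.3792; ρ = a/5 = 0.2758
P₀ = 0.251519
Lq = P₀·a^c·ρ / (c!·(1−ρ)²) = 0.251519·4.99085·0.2758/(120·0.52440)
= 0.005503

Final: 0.005503


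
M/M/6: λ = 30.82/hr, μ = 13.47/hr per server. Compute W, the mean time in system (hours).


a = 2.2880; ρ = 0.3813; P₀ = 0.101126
Lq = P₀·a^c·ρ/(c!(1−ρ)²) = 0.02008
Wq = Lq/λ = 0.02008/30.82 = 0.0006515 hr
W = Wq + 1/μ = 0.0006515 + 0.07424 = 0.07489 hr

Final: 0.07489 hr


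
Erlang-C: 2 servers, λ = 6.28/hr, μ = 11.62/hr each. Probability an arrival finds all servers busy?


a = λ/μ = 0.5404; ρ = a/2 = 0.2702
P₀ = 0.574526 (from M/M/c formula)
C(c,a) = [a^c/(c!(1−ρ))]·P₀ = [0.29208/(2·0.7298)]·0.574526
= 0.20012·0.574526 = 0.114973

Final: 0.114973


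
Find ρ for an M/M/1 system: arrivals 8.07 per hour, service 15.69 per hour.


ρ = λ/μ = 8.07/15.69 = 0.5143

Final: 0.5143


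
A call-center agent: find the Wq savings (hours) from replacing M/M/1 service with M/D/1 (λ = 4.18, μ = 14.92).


ρ = 4.18/14.92 = 0.2802
Wq(M/M/1) = ρ/(μ−λ) = 0.2802/10.74 = 0.02609 hr
Wq(M/D/1) = ρ/(2(μ−λ)) = 0.01304 hr
Savings = 0.02609 − 0.01304 = 0.01304 hr

Final: 0.01304 hr


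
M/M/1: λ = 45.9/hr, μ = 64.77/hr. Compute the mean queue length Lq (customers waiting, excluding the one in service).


ρ = 45.9/64.77 = 0.7087
Lq = ρ²/(1−ρ) = 0.5022/0.2913 = 1.7238

Final: 1.7238


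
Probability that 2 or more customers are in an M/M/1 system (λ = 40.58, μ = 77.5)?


ρ = 40.58/77.5 = 0.5236
P(N ≥ n) = ρ^n = 0.5236^2 = 0.274170

Final: 0.274170


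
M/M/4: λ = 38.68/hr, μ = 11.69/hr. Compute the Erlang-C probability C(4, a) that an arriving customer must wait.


a = λ/μ = 3.3088; ρ = a/4 = 0.8272
P₀ = 0.022360 (from M/M/c formula)
C(c,a) = [a^c/(c!(1−ρ))]·P₀ = [119.86374/(24·0.1728)]·0.022360
= 28.90279·0.022360 = 0.646258

Final: 0.646258


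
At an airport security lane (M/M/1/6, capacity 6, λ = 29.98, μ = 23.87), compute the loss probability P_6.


ρ = λ/μ = 29.98/23.87 = 1.2560
P_K = (1−ρ)ρ^K/(1−ρ^(K+1)) = (-0.2560·3.925322)/(1 − 4.930086)
= -1.004764/-3.930086 = 0.255660

Final: 0.255660


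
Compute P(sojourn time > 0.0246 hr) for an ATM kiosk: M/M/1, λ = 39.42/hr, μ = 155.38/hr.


W ~ Exponential(μ−λ) for M/M/1.
μ − λ = 155.38 − 39.42 = 115.9600
P(W > t) = e^{−(μ−λ)t} = e^{−2.8526} = 0.057693

Final: 0.057693


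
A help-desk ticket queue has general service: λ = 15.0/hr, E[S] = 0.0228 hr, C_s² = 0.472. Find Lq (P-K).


ρ = λ·E[S] = 15.0·0.0228 = 0.3420
Lq = ρ²(1+C_s²)/(2(1−ρ)) = 0.1170·(1+0.472)/(2·0.6580)
= 0.1170·1.4720/1.3160 = 0.13083

Final: 0.13083


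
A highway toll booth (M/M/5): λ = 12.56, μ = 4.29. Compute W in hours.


a = 2.9277; ρ = 0.5855; P₀ = 0.050549
Lq = P₀·a^c·ρ/(c!(1−ρ)²) = 0.30889
Wq = Lq/λ = 0.30889/12.56 = 0.02459 hr
W = Wq + 1/μ = 0.02459 + 0.23310 = 0.25769 hr

Final: 0.25769 hr


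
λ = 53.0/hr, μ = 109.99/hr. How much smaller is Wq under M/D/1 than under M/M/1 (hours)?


ρ = 53.0/109.99 = 0.4819
Wq(M/M/1) = ρ/(μ−λ) = 0.4819/56.99 = 0.008455 hr
Wq(M/D/1) = ρ/(2(μ−λ)) = 0.004228 hr
Savings = 0.008455 − 0.004228 = 0.004228 hr

Final: 0.004228 hr


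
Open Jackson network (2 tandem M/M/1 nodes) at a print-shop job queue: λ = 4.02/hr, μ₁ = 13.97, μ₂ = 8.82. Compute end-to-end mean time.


Each node sees arrival rate λ = 4.02/hr (tandem ⇒ throughput preserved).
W₁ = 1/(μ₁−λ) = 1/(13.97−4.02) = 0.10050 hr
W₂ = 1/(μ₂−λ) = 1/(8.82−4.02) = 0.20833 hr
W_total = W₁ + W₂ = 0.10050 + 0.20833 = 0.30884 hr

Final: 0.30884 hr


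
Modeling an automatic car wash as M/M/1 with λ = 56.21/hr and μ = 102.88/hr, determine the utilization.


ρ = λ/μ = 56.21/102.88 = 0.5464

Final: 0.5464


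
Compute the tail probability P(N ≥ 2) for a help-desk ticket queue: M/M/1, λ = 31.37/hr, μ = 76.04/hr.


ρ = 31.37/76.04 = 0.4125
P(N ≥ n) = ρ^n = 0.4125^2 = 0.170194

Final: 0.170194


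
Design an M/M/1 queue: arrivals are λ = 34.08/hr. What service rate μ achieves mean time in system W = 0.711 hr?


W = 1/(μ−λ) ⇒ μ − λ = 1/W = 1/0.711 = 1.4065
μ = λ + 1/W = 34.08 + 1.4065 = 35.4865 per hr

Final: 35.4865 /hr
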